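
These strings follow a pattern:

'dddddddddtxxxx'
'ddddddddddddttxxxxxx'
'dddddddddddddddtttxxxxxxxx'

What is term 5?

The n-th term is 3n+3 d's then n-1 t's then 2n x's, where the shown terms are n = 2, 3, 4.
For term 5, n = 6, so the run lengths are 21, 5, 12.

dddddddddddddddddddddtttttxxxxxxxxxxxx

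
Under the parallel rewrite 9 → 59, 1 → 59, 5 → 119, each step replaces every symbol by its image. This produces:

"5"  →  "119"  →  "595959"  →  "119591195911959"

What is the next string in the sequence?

Applying the rule to each of the 15 symbols of 119591195911959 gives the pieces 59 59 59 119 59 59 59 59 119 59 59 59 59 119 59, which concatenate to the answer.

595959119595959591195959595911959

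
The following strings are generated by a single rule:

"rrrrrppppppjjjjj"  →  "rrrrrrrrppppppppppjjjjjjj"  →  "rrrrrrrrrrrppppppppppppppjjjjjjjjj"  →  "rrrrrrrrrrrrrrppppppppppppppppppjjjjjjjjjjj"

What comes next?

Term n consists of 3n-1 r's, followed by 4n-2 p's, followed by 2n+1 j's, where the shown terms are n = 2, 3, 4, 5.
Setting n = 6 gives 17, 22, 13 characters in each block.

rrrrrrrrrrrrrrrrrppppppppppppppppppppppjjjjjjjjjjjjj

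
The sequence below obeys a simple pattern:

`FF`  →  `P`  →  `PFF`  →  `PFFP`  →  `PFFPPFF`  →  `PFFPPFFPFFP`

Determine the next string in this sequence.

From term 3 onward, concatenate the last term with the second-to-last: P·FF = PFF, PFF·P = PFFP, …
Continuing: PFFPPFFPFFP · PFFPPFF gives term 7.

PFFPPFFPFFPPFFPPFF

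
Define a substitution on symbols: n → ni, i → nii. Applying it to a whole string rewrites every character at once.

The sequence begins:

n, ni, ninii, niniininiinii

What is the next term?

φ(niniininiinii) expands symbol-by-symbol to ni nii ni nii nii ni nii ni nii nii ni nii nii; joining the 13 pieces gives the next term.

niniininiiniininiininiiniininiinii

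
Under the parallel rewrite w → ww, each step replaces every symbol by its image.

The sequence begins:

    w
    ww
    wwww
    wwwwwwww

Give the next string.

Expanding wwwwwwww: w→ww, w→ww, w→ww, w→ww, w→ww, w→ww, w→ww, w→ww. Concatenated: ww ww ww ww ww ww ww ww.

wwwwwwwwwwwwwwww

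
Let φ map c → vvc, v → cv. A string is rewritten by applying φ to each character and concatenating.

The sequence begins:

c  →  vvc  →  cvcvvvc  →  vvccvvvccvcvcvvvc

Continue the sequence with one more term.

Applying the rule to each of the 17 symbols of vvccvvvccvcvcvvvc gives the pieces cv cv vvc vvc cv cv cv vvc vvc cv vvc cv vvc cv cv cv vvc, which concatenate to the answer.

cvcvvvcvvccvcvcvvvcvvccvvvccvvvccvcvcvvvc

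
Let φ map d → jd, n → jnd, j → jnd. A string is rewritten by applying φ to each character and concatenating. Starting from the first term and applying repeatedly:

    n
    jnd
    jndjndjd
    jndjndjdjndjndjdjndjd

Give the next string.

Rewriting the 21 symbols of jndjndjdjndjndjdjndjd one by one yields jnd jnd jd jnd jnd jd jnd jd jnd jnd jd jnd jnd jd jnd jd jnd jnd jd jnd jd; concatenated:

jndjndjdjndjndjdjndjdjndjndjdjndjndjdjndjdjndjndjdjndjd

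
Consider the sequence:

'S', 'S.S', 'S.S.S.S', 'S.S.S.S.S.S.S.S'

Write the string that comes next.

s(k+1) = s(k)·.·s(k) — each term doubles the last with '.' between the halves.
One more doubling of S.S.S.S.S.S.S.S gives the answer.

S.S.S.S.S.S.S.S.S.S.S.S.S.S.S.S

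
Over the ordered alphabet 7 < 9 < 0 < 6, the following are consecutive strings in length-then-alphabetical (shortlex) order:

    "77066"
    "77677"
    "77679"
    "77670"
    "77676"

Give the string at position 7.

Stepping forward 2 times from 77676: 77676 → 77697, then the target.

77699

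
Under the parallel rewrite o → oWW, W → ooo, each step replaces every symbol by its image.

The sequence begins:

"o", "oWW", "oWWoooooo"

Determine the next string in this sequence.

oWWoooooooWWoWWoWWoWWoWWoWW

Apply φ to oWWoooooo symbol by symbol: o→oWW, W→ooo, W→ooo, o→oWW, o→oWW, o→oWW, o→oWW, o→oWW, o→oWW; joined: oWW ooo ooo oWW oWW oWW oWW oWW oWW.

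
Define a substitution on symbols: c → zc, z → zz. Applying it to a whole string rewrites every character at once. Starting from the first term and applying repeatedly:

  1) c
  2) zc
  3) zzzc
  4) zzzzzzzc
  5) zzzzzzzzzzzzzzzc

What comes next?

zzzzzzzzzzzzzzzzzzzzzzzzzzzzzzzc

Replace each of the 16 characters of zzzzzzzzzzzzzzzc in place — zz zz zz zz zz zz zz zz zz zz zz zz zz zz zz zc — and concatenate.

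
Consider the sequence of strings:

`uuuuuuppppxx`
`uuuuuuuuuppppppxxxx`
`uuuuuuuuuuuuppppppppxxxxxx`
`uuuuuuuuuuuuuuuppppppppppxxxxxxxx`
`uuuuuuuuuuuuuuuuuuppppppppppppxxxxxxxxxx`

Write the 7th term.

Reading off run lengths: u runs 6, 9, 12, 15, 18; p runs 4, 6, 8, 10, 12; x runs 2, 4, 6, 8, 10 — each is linear in n (n = 1, 2, …).
For term 7, n = 7, so the run lengths are 24, 16, 14.

uuuuuuuuuuuuuuuuuuuuuuuuppppppppppppppppxxxxxxxxxxxxxx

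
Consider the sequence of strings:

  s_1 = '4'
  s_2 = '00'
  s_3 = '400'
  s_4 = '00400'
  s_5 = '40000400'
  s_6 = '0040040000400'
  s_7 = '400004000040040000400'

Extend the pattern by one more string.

This is a Fibonacci-style word recurrence s(k) = s(k−2)·s(k−1): e.g. 4·00 = 400.
Continuing: 0040040000400 · 400004000040040000400 gives term 8.

0040040000400400004000040040000400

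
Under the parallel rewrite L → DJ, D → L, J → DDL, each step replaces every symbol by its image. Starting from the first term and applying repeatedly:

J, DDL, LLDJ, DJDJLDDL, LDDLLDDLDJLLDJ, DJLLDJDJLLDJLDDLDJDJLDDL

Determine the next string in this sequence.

LDDLDJDJLDDLLDDLDJDJLDDLDJLLDJLDDLLDDLDJLLDJ

Replace each of the 24 characters of DJLLDJDJLLDJLDDLDJDJLDDL in place — L DDL DJ DJ L DDL L DDL DJ DJ L DDL DJ L L DJ L DDL L DDL DJ L L DJ — and concatenate.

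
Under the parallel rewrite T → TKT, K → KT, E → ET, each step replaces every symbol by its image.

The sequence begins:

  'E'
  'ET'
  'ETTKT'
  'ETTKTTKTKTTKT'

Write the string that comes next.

ETTKTTKTKTTKTTKTKTTKTKTTKTTKTKTTKT

φ(ETTKTTKTKTTKT) expands symbol-by-symbol to ET TKT TKT KT TKT TKT KT TKT KT TKT TKT KT TKT; joining the 13 pieces gives the next term.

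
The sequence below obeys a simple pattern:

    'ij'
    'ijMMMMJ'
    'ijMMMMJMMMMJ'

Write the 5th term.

The strings grow by a fixed suffix MMMMJ each time.
From ijMMMMJMMMMJ, 2 further steps: ijMMMMJMMMMJ → ijMMMMJMMMMJMMMMJ → (answer).

ijMMMMJMMMMJMMMMJMMMMJ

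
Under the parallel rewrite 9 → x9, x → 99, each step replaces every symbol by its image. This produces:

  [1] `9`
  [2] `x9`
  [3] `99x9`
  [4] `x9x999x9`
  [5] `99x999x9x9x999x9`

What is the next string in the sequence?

x9x999x9x9x999x999x999x9x9x999x9

Replace each of the 16 characters of 99x999x9x9x999x9 in place — x9 x9 99 x9 x9 x9 99 x9 99 x9 99 x9 x9 x9 99 x9 — and concatenate.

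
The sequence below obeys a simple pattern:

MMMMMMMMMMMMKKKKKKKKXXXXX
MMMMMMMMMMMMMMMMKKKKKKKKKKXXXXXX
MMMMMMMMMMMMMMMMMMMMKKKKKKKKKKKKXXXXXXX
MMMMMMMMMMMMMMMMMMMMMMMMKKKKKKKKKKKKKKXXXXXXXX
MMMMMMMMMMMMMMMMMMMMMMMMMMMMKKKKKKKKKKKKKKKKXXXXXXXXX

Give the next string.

MMMMMMMMMMMMMMMMMMMMMMMMMMMMMMMMKKKKKKKKKKKKKKKKKKXXXXXXXXXX

Reading off run lengths: M runs 12, 16, 20, 24, 28; K runs 8, 10, 12, 14, 16; X runs 5, 6, 7, 8, 9 — each is linear in n, where the shown terms are n = 3, 4, 5, 6, 7.
Setting n = 8 gives 32, 18, 10 characters in each block.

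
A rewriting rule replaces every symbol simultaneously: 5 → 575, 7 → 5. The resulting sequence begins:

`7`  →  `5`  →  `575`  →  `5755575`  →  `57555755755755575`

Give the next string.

φ(57555755755755575) expands symbol-by-symbol to 575 5 575 575 575 5 575 575 5 575 575 5 575 575 575 5 575; joining the 17 pieces gives the next term.

57555755755755575575557557555755755755575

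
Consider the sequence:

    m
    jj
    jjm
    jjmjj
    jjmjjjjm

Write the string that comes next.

Each term (from the third on) is the previous term followed by the one before it: term 3 = jj·m = jjm.
Continuing: jjmjjjjm · jjmjj gives term 6.

jjmjjjjmjjmjj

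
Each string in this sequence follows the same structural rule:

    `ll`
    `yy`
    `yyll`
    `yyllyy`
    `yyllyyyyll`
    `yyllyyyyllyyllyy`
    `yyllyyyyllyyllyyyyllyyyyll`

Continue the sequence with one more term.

yyllyyyyllyyllyyyyllyyyyllyyllyyyyllyyllyy

From term 3 onward, concatenate the last term with the second-to-last: yy·ll = yyll, yyll·yy = yyllyy, …
The next term joins yyllyyyyllyyllyyyyllyyyyll and yyllyyyyllyyllyy.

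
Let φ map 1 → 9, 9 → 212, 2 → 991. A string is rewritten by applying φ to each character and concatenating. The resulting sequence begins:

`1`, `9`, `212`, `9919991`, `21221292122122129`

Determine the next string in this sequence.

φ(21221292122122129) expands symbol-by-symbol to 991 9 991 991 9 991 212 991 9 991 991 9 991 991 9 991 212; joining the 17 pieces gives the next term.

99199919919991212991999199199919919991212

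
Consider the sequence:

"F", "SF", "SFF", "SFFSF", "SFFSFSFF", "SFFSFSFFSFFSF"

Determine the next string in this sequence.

Each term (from the third on) is the previous term followed by the one before it: term 3 = SF·F = SFF.
Continuing: SFFSFSFFSFFSF · SFFSFSFF gives term 7.

SFFSFSFFSFFSFSFFSFSFF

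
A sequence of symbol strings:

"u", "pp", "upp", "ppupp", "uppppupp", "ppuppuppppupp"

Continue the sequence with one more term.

This is a Fibonacci-style word recurrence s(k) = s(k−2)·s(k−1): e.g. u·pp = upp.
The next term joins uppppupp and ppuppuppppupp.

uppppuppppuppuppppupp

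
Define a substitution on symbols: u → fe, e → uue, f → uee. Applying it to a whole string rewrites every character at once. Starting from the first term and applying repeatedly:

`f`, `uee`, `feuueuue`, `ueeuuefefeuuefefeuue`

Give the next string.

feuueuuefefeuueueeuueueeuuefefeuueueeuueueeuuefefeuue

φ(ueeuuefefeuuefefeuue) expands symbol-by-symbol to fe uue uue fe fe uue uee uue uee uue fe fe uue uee uue uee uue fe fe uue; joining the 20 pieces gives the next term.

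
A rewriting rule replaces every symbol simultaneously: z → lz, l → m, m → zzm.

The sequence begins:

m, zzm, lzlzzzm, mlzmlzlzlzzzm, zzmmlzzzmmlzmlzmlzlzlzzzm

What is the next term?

Rewriting the 25 symbols of zzmmlzzzmmlzmlzmlzlzlzzzm one by one yields lz lz zzm zzm m lz lz lz zzm zzm m lz zzm m lz zzm m lz m lz m lz lz lz zzm; concatenated:

lzlzzzmzzmmlzlzlzzzmzzmmlzzzmmlzzzmmlzmlzmlzlzlzzzm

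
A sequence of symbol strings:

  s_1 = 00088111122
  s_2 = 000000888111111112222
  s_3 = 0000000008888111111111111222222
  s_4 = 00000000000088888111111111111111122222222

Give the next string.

Each string has the form 0^{3n} 8^{n+1} 1^{4n} 2^{2n} (n = 1, 2, …).
At n = 5 the blocks have lengths 15, 6, 20, 10.

000000000000000888888111111111111111111112222222222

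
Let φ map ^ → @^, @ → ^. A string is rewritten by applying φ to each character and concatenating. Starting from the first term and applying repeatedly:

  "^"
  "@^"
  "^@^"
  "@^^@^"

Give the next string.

Rewriting each symbol of @^^@^: @→^, ^→@^, ^→@^, @→^, ^→@^, which concatenates to ^ @^ @^ ^ @^.

^@^@^^@^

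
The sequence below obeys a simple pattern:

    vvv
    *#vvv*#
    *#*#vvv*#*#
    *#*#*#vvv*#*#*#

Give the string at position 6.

*#*#*#*#*#vvv*#*#*#*#*#

Every step adds *# to the front and *# to the end of the previous string.
From *#*#*#vvv*#*#*#, 2 further steps: *#*#*#vvv*#*#*# → *#*#*#*#vvv*#*#*#*# → (answer).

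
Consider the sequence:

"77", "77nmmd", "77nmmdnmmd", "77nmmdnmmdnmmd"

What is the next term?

Every step adds nmmd to the end: s(k+1) = s(k)·nmmd.
Applying this once more to 77nmmdnmmdnmmd:

77nmmdnmmdnmmdnmmd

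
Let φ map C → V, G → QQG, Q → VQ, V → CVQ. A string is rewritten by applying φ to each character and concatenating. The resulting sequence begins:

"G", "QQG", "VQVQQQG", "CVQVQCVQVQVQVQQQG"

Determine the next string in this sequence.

Rewriting the 17 symbols of CVQVQCVQVQVQVQQQG one by one yields V CVQ VQ CVQ VQ V CVQ VQ CVQ VQ CVQ VQ CVQ VQ VQ VQ QQG; concatenated:

VCVQVQCVQVQVCVQVQCVQVQCVQVQCVQVQVQVQQQG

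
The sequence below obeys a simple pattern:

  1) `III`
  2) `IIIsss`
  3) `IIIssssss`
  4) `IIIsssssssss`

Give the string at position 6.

Each term is the previous one with sss appended.
From IIIsssssssss, 2 further steps: IIIsssssssss → IIIssssssssssss → (answer).

IIIsssssssssssssss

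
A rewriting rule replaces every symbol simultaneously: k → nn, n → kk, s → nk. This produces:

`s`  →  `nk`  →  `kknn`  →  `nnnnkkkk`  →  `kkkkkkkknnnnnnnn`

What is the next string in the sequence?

Rewriting the 16 symbols of kkkkkkkknnnnnnnn one by one yields nn nn nn nn nn nn nn nn kk kk kk kk kk kk kk kk; concatenated:

nnnnnnnnnnnnnnnnkkkkkkkkkkkkkkkk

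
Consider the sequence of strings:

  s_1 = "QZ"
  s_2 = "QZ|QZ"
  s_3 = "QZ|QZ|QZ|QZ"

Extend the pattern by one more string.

Each string is two copies of the previous one joined by '|'.
Doubling QZ|QZ|QZ|QZ with '|' between the halves:

QZ|QZ|QZ|QZ|QZ|QZ|QZ|QZ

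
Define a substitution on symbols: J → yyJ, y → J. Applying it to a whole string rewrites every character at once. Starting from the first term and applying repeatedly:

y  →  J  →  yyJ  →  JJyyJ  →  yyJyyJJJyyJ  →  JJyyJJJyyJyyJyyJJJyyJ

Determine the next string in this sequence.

Replace each of the 21 characters of JJyyJJJyyJyyJyyJJJyyJ in place — yyJ yyJ J J yyJ yyJ yyJ J J yyJ J J yyJ J J yyJ yyJ yyJ J J yyJ — and concatenate.

yyJyyJJJyyJyyJyyJJJyyJJJyyJJJyyJyyJyyJJJyyJ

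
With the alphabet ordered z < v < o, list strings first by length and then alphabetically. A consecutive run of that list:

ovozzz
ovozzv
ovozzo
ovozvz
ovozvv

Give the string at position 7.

ovozoz

Stepping forward 2 times from ovozvv: ovozvv → ovozvo, then the target.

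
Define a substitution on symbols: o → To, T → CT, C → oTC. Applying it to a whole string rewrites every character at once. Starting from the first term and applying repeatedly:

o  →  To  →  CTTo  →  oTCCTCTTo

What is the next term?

Apply φ to oTCCTCTTo symbol by symbol: o→To, T→CT, C→oTC, C→oTC, T→CT, C→oTC, T→CT, T→CT, o→To; joined: To CT oTC oTC CT oTC CT CT To.

ToCToTCoTCCToTCCTCTTo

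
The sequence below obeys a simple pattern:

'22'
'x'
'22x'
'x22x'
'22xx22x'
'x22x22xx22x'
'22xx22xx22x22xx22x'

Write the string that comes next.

This is a Fibonacci-style word recurrence s(k) = s(k−2)·s(k−1): e.g. 22·x = 22x.
Continuing: x22x22xx22x · 22xx22xx22x22xx22x gives term 8.

x22x22xx22x22xx22xx22x22xx22x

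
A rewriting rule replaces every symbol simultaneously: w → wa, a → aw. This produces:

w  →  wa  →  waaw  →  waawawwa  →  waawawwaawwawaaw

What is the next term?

Rewriting the 16 symbols of waawawwaawwawaaw one by one yields wa aw aw wa aw wa wa aw aw wa wa aw wa aw aw wa; concatenated:

waawawwaawwawaawawwawaawwaawawwa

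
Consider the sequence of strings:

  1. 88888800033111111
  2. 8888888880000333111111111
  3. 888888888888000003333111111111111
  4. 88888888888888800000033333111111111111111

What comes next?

8888888888888888880000000333333111111111111111111

Term n consists of 3n+3 8's, followed by n+2 0's, followed by n+1 3's, followed by 3n+3 1's (n = 1, 2, …).
At n = 5 the blocks have lengths 18, 7, 6, 18.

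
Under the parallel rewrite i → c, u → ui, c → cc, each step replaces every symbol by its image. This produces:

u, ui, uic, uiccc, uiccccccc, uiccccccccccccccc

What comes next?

uiccccccccccccccccccccccccccccccc

φ(uiccccccccccccccc) expands symbol-by-symbol to ui c cc cc cc cc cc cc cc cc cc cc cc cc cc cc cc; joining the 17 pieces gives the next term.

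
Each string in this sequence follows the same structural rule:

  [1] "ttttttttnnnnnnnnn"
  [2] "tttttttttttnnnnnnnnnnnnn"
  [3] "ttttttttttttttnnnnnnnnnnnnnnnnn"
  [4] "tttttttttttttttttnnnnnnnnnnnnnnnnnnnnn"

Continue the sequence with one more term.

The n-th term is 3n+2 t's then 4n+1 n's, where the shown terms are n = 2, 3, 4, 5.
At n = 6 the blocks have lengths 20, 25.

ttttttttttttttttttttnnnnnnnnnnnnnnnnnnnnnnnnn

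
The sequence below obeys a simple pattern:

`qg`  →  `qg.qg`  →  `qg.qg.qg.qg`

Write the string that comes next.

qg.qg.qg.qg.qg.qg.qg.qg

Every step duplicates the string with '.' between the halves.
One more doubling of qg.qg.qg.qg gives the answer.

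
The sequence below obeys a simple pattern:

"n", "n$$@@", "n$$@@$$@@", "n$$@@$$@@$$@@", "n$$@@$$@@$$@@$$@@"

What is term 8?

Every step adds $$@@ to the end: s(k+1) = s(k)·$$@@.
From n$$@@$$@@$$@@$$@@, 3 further steps: n$$@@$$@@$$@@$$@@ → n$$@@$$@@$$@@$$@@$$@@ → n$$@@$$@@$$@@$$@@$$@@$$@@ → (answer).

n$$@@$$@@$$@@$$@@$$@@$$@@$$@@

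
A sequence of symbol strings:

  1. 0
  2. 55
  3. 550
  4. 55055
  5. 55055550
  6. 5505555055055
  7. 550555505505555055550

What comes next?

From term 3 onward, concatenate the last term with the second-to-last: 55·0 = 550, 550·55 = 55055, …
Continuing: 550555505505555055550 · 5505555055055 gives term 8.

5505555055055550555505505555055055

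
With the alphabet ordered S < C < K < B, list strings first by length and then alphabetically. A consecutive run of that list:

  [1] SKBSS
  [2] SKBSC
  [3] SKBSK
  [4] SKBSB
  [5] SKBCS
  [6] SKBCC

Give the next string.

SKBCK

Find the rightmost character of SKBCC below B, bump it to the next letter, and reset everything to its right to S.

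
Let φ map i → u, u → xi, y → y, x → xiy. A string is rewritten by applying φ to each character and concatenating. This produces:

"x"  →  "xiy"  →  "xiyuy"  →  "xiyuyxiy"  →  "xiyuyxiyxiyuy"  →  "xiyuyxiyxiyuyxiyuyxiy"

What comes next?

Applying the rule to each of the 21 symbols of xiyuyxiyxiyuyxiyuyxiy gives the pieces xiy u y xi y xiy u y xiy u y xi y xiy u y xi y xiy u y, which concatenate to the answer.

xiyuyxiyxiyuyxiyuyxiyxiyuyxiyxiyuy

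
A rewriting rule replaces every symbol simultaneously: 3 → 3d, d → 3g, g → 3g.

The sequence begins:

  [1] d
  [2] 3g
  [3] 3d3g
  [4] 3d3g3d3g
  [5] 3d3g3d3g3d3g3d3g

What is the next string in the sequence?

φ(3d3g3d3g3d3g3d3g) expands symbol-by-symbol to 3d 3g 3d 3g 3d 3g 3d 3g 3d 3g 3d 3g 3d 3g 3d 3g; joining the 16 pieces gives the next term.

3d3g3d3g3d3g3d3g3d3g3d3g3d3g3d3g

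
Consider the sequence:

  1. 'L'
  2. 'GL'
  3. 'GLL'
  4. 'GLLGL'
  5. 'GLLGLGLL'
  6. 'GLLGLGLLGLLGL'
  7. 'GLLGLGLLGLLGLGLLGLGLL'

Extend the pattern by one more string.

GLLGLGLLGLLGLGLLGLGLLGLLGLGLLGLLGL

Each term (from the third on) is the previous term followed by the one before it: term 3 = GL·L = GLL.
So term 8 is GLLGLGLLGLLGLGLLGLGLL·GLLGLGLLGLLGL.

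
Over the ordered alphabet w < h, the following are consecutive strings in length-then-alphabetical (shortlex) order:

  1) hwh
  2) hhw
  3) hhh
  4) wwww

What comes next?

wwwh

Treat wwww as a base-2 numeral over the given alphabet and add one, carrying through any trailing h's.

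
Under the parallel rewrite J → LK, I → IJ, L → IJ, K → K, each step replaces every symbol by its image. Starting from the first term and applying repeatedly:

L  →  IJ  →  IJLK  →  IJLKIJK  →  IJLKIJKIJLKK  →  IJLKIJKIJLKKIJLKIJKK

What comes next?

Rewriting the 20 symbols of IJLKIJKIJLKKIJLKIJKK one by one yields IJ LK IJ K IJ LK K IJ LK IJ K K IJ LK IJ K IJ LK K K; concatenated:

IJLKIJKIJLKKIJLKIJKKIJLKIJKIJLKKK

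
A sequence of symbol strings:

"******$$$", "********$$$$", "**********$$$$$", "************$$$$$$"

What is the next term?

Reading off run lengths: * runs 6, 8, 10, 12; $ runs 3, 4, 5, 6 — each is linear in n, where the shown terms are n = 3, 4, 5, 6.
For the next term, n = 7, so the run lengths are 14, 7.

**************$$$$$$$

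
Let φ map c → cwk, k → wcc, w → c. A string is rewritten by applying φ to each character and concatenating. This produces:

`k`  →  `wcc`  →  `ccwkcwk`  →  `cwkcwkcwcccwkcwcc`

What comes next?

cwkcwcccwkcwcccwkccwkcwkcwkcwcccwkccwkcwk

φ(cwkcwkcwcccwkcwcc) expands symbol-by-symbol to cwk c wcc cwk c wcc cwk c cwk cwk cwk c wcc cwk c cwk cwk; joining the 17 pieces gives the next term.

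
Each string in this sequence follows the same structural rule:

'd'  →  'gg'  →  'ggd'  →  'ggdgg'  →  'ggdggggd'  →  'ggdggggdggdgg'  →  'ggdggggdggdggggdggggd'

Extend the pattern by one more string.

ggdggggdggdggggdggggdggdggggdggdgg

Each term (from the third on) is the previous term followed by the one before it: term 3 = gg·d = ggd.
So term 8 is ggdggggdggdggggdggggd·ggdggggdggdgg.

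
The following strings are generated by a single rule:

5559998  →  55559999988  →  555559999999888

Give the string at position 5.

Each string has the form 5^{n+2} 9^{2n+1} 8^{n} (n = 1, 2, …).
Setting n = 5 gives 7, 11, 5 characters in each block.

55555559999999999988888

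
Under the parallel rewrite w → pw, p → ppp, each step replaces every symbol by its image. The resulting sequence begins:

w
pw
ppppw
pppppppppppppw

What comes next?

ppppppppppppppppppppppppppppppppppppppppw

Replace each of the 14 characters of pppppppppppppw in place — ppp ppp ppp ppp ppp ppp ppp ppp ppp ppp ppp ppp ppp pw — and concatenate.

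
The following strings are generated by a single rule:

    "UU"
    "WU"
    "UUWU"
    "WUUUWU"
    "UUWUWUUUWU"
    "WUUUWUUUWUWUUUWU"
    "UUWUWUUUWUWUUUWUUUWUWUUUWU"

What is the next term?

Each term (from the third on) is the two preceding terms concatenated in order: term 3 = UU·WU = UUWU.
So term 8 is WUUUWUUUWUWUUUWU·UUWUWUUUWUWUUUWUUUWUWUUUWU.

WUUUWUUUWUWUUUWUUUWUWUUUWUWUUUWUUUWUWUUUWU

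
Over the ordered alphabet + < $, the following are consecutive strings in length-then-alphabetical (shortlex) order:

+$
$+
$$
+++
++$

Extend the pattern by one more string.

+$+

The successor of ++$ increments the rightmost position that isn't already $ and resets every position after it to +.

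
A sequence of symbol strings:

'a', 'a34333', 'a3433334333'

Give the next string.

The strings grow by a fixed suffix 34333 each time.
Applying this once more to a3433334333:

a343333433334333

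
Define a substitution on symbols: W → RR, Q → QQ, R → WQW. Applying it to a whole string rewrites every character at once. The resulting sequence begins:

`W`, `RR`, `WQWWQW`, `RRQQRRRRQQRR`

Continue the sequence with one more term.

WQWWQWQQQQWQWWQWWQWWQWQQQQWQWWQW

Apply φ to RRQQRRRRQQRR symbol by symbol: R→WQW, R→WQW, Q→QQ, Q→QQ, R→WQW, R→WQW, R→WQW, R→WQW, Q→QQ, Q→QQ, R→WQW, R→WQW; joined: WQW WQW QQ QQ WQW WQW WQW WQW QQ QQ WQW WQW.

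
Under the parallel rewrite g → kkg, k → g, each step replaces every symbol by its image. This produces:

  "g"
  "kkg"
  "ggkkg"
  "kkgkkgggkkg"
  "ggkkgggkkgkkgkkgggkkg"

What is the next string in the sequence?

Applying the rule to each of the 21 symbols of ggkkgggkkgkkgkkgggkkg gives the pieces kkg kkg g g kkg kkg kkg g g kkg g g kkg g g kkg kkg kkg g g kkg, which concatenate to the answer.

kkgkkgggkkgkkgkkgggkkgggkkgggkkgkkgkkgggkkg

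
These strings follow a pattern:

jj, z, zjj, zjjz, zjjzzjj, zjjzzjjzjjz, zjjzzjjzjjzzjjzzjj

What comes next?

zjjzzjjzjjzzjjzzjjzjjzzjjzjjz

From term 3 onward, concatenate the last term with the second-to-last: z·jj = zjj, zjj·z = zjjz, …
The next term joins zjjzzjjzjjzzjjzzjj and zjjzzjjzjjz.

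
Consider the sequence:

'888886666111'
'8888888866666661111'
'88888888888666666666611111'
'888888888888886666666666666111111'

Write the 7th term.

The n-th term is 3n-1 8's then 3n-2 6's then n+1 1's, where the shown terms are n = 2, 3, 4, 5.
Setting n = 8 gives 23, 22, 9 characters in each block.

888888888888888888888886666666666666666666666111111111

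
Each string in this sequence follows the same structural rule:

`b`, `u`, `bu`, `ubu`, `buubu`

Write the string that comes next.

From term 3 onward, concatenate the second-to-last term with the last: b·u = bu, u·bu = ubu, …
The next term joins ubu and buubu.

ububuubu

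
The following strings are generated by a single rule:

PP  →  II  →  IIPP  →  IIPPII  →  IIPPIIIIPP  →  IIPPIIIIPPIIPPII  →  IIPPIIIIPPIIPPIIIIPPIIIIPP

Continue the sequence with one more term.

IIPPIIIIPPIIPPIIIIPPIIIIPPIIPPIIIIPPIIPPII

From term 3 onward, concatenate the last term with the second-to-last: II·PP = IIPP, IIPP·II = IIPPII, …
The next term joins IIPPIIIIPPIIPPIIIIPPIIIIPP and IIPPIIIIPPIIPPII.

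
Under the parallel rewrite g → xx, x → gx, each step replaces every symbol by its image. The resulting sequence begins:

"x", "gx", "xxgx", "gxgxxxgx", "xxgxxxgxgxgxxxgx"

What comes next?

Replace each of the 16 characters of xxgxxxgxgxgxxxgx in place — gx gx xx gx gx gx xx gx xx gx xx gx gx gx xx gx — and concatenate.

gxgxxxgxgxgxxxgxxxgxxxgxgxgxxxgx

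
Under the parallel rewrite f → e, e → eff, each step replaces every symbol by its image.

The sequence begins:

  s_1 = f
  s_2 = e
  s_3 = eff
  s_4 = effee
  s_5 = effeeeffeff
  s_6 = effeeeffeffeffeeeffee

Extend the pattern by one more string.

effeeeffeffeffeeeffeeeffeeeffeffeffeeeffeff

φ(effeeeffeffeffeeeffee) expands symbol-by-symbol to eff e e eff eff eff e e eff e e eff e e eff eff eff e e eff eff; joining the 21 pieces gives the next term.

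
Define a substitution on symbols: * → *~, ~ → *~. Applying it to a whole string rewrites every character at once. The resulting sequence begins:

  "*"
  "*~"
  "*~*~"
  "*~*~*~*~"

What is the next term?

*~*~*~*~*~*~*~*~

Apply φ to *~*~*~*~ symbol by symbol: *→*~, ~→*~, *→*~, ~→*~, *→*~, ~→*~, *→*~, ~→*~; joined: *~ *~ *~ *~ *~ *~ *~ *~.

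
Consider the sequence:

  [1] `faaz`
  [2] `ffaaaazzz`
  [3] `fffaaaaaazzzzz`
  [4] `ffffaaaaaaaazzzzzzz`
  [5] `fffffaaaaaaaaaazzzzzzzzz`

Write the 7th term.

The n-th term is n f's then 2n a's then 2n-1 z's (n = 1, 2, …).
At n = 7 the blocks have lengths 7, 14, 13.

fffffffaaaaaaaaaaaaaazzzzzzzzzzzzz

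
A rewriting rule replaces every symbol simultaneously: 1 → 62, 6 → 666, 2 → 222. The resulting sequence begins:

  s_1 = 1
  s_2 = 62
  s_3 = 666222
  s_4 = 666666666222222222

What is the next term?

666666666666666666666666666222222222222222222222222222

Applying the rule to each of the 18 symbols of 666666666222222222 gives the pieces 666 666 666 666 666 666 666 666 666 222 222 222 222 222 222 222 222 222, which concatenate to the answer.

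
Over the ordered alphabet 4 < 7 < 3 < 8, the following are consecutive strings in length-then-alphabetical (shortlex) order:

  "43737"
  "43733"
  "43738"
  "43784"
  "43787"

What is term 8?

43344

Advancing 3 positions from 43787 through 43787 → 43783 → 43788 reaches term 8.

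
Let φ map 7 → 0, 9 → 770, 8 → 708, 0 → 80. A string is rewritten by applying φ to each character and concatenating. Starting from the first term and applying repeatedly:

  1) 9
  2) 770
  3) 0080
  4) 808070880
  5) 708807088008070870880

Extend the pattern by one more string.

Applying the rule to each of the 21 symbols of 708807088008070870880 gives the pieces 0 80 708 708 80 0 80 708 708 80 80 708 80 0 80 708 0 80 708 708 80, which concatenate to the answer.

0807087088008070870880807088008070808070870880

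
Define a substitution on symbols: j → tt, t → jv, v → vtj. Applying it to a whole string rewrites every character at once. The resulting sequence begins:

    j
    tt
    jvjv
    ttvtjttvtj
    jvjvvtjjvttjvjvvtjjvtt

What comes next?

ttvtjttvtjvtjjvttttvtjjvjvttvtjttvtjvtjjvttttvtjjvjv

Applying the rule to each of the 22 symbols of jvjvvtjjvttjvjvvtjjvtt gives the pieces tt vtj tt vtj vtj jv tt tt vtj jv jv tt vtj tt vtj vtj jv tt tt vtj jv jv, which concatenate to the answer.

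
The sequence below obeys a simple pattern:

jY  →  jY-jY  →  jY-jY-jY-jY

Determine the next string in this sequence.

Every step duplicates the string with '-' between the halves.
One more doubling of jY-jY-jY-jY gives the answer.

jY-jY-jY-jY-jY-jY-jY-jY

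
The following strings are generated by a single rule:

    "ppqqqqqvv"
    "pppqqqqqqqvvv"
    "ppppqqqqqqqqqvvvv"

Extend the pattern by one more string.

pppppqqqqqqqqqqqvvvvv

Reading off run lengths: p runs 2, 3, 4; q runs 5, 7, 9; v runs 2, 3, 4 — each is linear in n, where the shown terms are n = 2, 3, 4.
For the next term, n = 5, so the run lengths are 5, 11, 5.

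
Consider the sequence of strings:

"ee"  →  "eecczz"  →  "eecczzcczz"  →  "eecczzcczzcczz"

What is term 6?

Every step adds cczz to the end: s(k+1) = s(k)·cczz.
From eecczzcczzcczz, 2 further steps: eecczzcczzcczz → eecczzcczzcczzcczz → (answer).

eecczzcczzcczzcczzcczz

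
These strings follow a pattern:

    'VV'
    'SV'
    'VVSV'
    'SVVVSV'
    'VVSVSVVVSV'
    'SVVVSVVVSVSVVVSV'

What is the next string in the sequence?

This is a Fibonacci-style word recurrence s(k) = s(k−2)·s(k−1): e.g. VV·SV = VVSV.
The next term joins VVSVSVVVSV and SVVVSVVVSVSVVVSV.

VVSVSVVVSVSVVVSVVVSVSVVVSV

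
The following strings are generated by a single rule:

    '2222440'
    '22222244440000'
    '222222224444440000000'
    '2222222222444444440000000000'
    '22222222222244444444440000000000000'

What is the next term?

The n-th term is 2n+2 2's then 2n 4's then 3n-2 0's (n = 1, 2, …).
For the next term, n = 6, so the run lengths are 14, 12, 16.

222222222222224444444444440000000000000000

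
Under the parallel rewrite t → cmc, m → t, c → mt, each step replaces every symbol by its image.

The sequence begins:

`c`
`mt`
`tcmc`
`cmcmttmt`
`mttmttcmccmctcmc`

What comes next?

φ(mttmttcmccmctcmc) expands symbol-by-symbol to t cmc cmc t cmc cmc mt t mt mt t mt cmc mt t mt; joining the 16 pieces gives the next term.

tcmccmctcmccmcmttmtmttmtcmcmttmt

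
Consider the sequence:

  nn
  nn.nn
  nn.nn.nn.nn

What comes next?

nn.nn.nn.nn.nn.nn.nn.nn

Every step duplicates the string with '.' between the halves.
One more doubling of nn.nn.nn.nn gives the answer.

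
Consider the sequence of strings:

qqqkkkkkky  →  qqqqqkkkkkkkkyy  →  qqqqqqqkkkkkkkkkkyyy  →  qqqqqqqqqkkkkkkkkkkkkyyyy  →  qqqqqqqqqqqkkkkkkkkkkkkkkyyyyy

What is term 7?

Each string has the form q^{2n-1} k^{2n+2} y^{n-1}, where the shown terms are n = 2, 3, 4, 5, 6.
Setting n = 8 gives 15, 18, 7 characters in each block.

qqqqqqqqqqqqqqqkkkkkkkkkkkkkkkkkkyyyyyyy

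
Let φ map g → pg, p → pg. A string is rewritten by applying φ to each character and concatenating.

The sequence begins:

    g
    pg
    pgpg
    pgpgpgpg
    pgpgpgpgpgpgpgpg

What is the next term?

Replace each of the 16 characters of pgpgpgpgpgpgpgpg in place — pg pg pg pg pg pg pg pg pg pg pg pg pg pg pg pg — and concatenate.

pgpgpgpgpgpgpgpgpgpgpgpgpgpgpgpg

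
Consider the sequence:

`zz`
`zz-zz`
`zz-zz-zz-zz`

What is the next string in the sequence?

Every step duplicates the string with '-' between the halves.
One more doubling of zz-zz-zz-zz gives the answer.

zz-zz-zz-zz-zz-zz-zz-zz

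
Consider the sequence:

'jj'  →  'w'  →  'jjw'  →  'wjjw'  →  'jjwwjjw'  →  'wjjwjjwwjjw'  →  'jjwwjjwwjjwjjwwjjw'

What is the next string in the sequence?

Each term (from the third on) is the two preceding terms concatenated in order: term 3 = jj·w = jjw.
Continuing: wjjwjjwwjjw · jjwwjjwwjjwjjwwjjw gives term 8.

wjjwjjwwjjwjjwwjjwwjjwjjwwjjw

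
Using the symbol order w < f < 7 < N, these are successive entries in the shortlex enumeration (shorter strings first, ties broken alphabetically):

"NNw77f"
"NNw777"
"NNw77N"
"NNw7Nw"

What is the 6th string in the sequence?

NNw7N7

Stepping forward 2 times from NNw7Nw: NNw7Nw → NNw7Nf, then the target.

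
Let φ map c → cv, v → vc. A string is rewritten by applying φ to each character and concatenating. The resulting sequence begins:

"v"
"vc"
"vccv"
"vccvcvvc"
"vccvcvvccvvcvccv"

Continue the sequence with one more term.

φ(vccvcvvccvvcvccv) expands symbol-by-symbol to vc cv cv vc cv vc vc cv cv vc vc cv vc cv cv vc; joining the 16 pieces gives the next term.

vccvcvvccvvcvccvcvvcvccvvccvcvvc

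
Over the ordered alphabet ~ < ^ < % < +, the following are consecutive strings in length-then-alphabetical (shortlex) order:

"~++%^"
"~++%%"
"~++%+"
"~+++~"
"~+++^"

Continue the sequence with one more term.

The successor of ~+++^ increments the rightmost position that isn't already + and resets every position after it to ~.

~+++%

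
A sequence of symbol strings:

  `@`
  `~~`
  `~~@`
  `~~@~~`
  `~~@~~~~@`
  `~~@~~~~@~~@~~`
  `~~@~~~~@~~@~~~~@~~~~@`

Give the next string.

From term 3 onward, concatenate the last term with the second-to-last: ~~·@ = ~~@, ~~@·~~ = ~~@~~, …
The next term joins ~~@~~~~@~~@~~~~@~~~~@ and ~~@~~~~@~~@~~.

~~@~~~~@~~@~~~~@~~~~@~~@~~~~@~~@~~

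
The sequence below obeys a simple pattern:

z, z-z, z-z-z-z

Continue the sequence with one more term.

Every step duplicates the string with '-' between the halves.
Doubling z-z-z-z with '-' between the halves:

z-z-z-z-z-z-z-z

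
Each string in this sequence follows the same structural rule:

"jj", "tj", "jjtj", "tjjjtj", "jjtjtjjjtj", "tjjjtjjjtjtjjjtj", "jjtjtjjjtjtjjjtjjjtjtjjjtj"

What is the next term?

This is a Fibonacci-style word recurrence s(k) = s(k−2)·s(k−1): e.g. jj·tj = jjtj.
Continuing: tjjjtjjjtjtjjjtj · jjtjtjjjtjtjjjtjjjtjtjjjtj gives term 8.

tjjjtjjjtjtjjjtjjjtjtjjjtjtjjjtjjjtjtjjjtj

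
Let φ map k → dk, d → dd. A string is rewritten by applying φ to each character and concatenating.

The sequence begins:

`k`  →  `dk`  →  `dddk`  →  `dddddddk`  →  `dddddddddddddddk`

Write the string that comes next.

dddddddddddddddddddddddddddddddk

Applying the rule to each of the 16 symbols of dddddddddddddddk gives the pieces dd dd dd dd dd dd dd dd dd dd dd dd dd dd dd dk, which concatenate to the answer.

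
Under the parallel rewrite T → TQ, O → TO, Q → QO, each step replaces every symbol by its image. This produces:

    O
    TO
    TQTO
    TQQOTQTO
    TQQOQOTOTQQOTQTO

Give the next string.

TQQOQOTOQOTOTQTOTQQOQOTOTQQOTQTO

Applying the rule to each of the 16 symbols of TQQOQOTOTQQOTQTO gives the pieces TQ QO QO TO QO TO TQ TO TQ QO QO TO TQ QO TQ TO, which concatenate to the answer.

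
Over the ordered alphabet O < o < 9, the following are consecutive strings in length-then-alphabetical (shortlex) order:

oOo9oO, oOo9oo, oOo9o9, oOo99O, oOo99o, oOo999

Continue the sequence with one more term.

Treat oOo999 as a base-3 numeral over the given alphabet and add one, carrying through any trailing 9's.

oO9OOO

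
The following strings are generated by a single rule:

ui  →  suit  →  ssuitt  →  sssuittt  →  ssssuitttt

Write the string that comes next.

Each term wraps the previous one in s on the left and t on the right.
Applying this once more to ssssuitttt:

sssssuittttt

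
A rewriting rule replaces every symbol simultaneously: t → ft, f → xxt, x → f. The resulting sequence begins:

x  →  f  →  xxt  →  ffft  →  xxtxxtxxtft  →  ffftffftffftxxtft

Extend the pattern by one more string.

Replace each of the 17 characters of ffftffftffftxxtft in place — xxt xxt xxt ft xxt xxt xxt ft xxt xxt xxt ft f f ft xxt ft — and concatenate.

xxtxxtxxtftxxtxxtxxtftxxtxxtxxtftffftxxtft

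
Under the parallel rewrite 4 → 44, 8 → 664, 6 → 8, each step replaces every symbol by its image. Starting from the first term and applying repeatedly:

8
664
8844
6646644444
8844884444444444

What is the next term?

φ(8844884444444444) expands symbol-by-symbol to 664 664 44 44 664 664 44 44 44 44 44 44 44 44 44 44; joining the 16 pieces gives the next term.

664664444466466444444444444444444444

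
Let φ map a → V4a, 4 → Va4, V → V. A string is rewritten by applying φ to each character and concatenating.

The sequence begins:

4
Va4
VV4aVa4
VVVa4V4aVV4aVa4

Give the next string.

Rewriting the 15 symbols of VVVa4V4aVV4aVa4 one by one yields V V V V4a Va4 V Va4 V4a V V Va4 V4a V V4a Va4; concatenated:

VVVV4aVa4VVa4V4aVVVa4V4aVV4aVa4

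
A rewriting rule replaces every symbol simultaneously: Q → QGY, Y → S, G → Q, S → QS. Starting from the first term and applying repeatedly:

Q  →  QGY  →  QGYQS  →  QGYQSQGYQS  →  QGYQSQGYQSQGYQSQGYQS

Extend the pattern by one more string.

Rewriting the 20 symbols of QGYQSQGYQSQGYQSQGYQS one by one yields QGY Q S QGY QS QGY Q S QGY QS QGY Q S QGY QS QGY Q S QGY QS; concatenated:

QGYQSQGYQSQGYQSQGYQSQGYQSQGYQSQGYQSQGYQS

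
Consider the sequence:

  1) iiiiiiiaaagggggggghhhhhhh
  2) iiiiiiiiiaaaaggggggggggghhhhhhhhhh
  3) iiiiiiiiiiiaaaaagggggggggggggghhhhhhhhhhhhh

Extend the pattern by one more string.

iiiiiiiiiiiiiaaaaaaggggggggggggggggghhhhhhhhhhhhhhhh

The n-th term is 2n+3 i's then n+1 a's then 3n+2 g's then 3n+1 h's, where the shown terms are n = 2, 3, 4.
Setting n = 5 gives 13, 6, 17, 16 characters in each block.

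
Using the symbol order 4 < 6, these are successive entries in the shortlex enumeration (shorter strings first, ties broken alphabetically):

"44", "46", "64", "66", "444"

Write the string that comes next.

446

The successor of 444 increments the rightmost position that isn't already 6 and resets every position after it to 4.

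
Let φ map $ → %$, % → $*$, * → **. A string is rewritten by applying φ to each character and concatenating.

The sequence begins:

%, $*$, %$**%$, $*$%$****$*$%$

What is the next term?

φ($*$%$****$*$%$) expands symbol-by-symbol to %$ ** %$ $*$ %$ ** ** ** ** %$ ** %$ $*$ %$; joining the 14 pieces gives the next term.

%$**%$$*$%$********%$**%$$*$%$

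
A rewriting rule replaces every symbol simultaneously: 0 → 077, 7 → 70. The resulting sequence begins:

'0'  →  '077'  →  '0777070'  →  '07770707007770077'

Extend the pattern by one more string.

φ(07770707007770077) expands symbol-by-symbol to 077 70 70 70 077 70 077 70 077 077 70 70 70 077 077 70 70; joining the 17 pieces gives the next term.

07770707007770077700770777070700770777070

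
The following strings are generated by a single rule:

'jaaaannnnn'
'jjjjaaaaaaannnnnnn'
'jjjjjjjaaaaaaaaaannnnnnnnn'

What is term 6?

Term n consists of 3n-2 j's, followed by 3n+1 a's, followed by 2n+3 n's (n = 1, 2, …).
For term 6, n = 6, so the run lengths are 16, 19, 15.

jjjjjjjjjjjjjjjjaaaaaaaaaaaaaaaaaaannnnnnnnnnnnnnn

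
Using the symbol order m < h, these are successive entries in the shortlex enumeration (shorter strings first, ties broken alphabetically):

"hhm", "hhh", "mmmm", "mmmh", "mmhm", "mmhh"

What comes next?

The successor of mmhh increments the rightmost position that isn't already h and resets every position after it to m.

mhmm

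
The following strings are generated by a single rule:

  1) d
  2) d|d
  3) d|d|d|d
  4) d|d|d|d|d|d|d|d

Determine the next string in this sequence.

s(k+1) = s(k)·|·s(k) — each term doubles the last with '|' between the halves.
Doubling d|d|d|d|d|d|d|d with '|' between the halves:

d|d|d|d|d|d|d|d|d|d|d|d|d|d|d|d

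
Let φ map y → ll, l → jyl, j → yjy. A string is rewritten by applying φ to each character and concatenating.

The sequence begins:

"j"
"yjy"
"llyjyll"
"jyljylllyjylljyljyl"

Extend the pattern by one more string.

Rewriting the 19 symbols of jyljylllyjylljyljyl one by one yields yjy ll jyl yjy ll jyl jyl jyl ll yjy ll jyl jyl yjy ll jyl yjy ll jyl; concatenated:

yjylljylyjylljyljyljylllyjylljyljylyjylljylyjylljyl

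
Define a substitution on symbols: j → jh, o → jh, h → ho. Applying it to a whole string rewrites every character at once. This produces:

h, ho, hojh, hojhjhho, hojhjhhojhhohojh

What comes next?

Replace each of the 16 characters of hojhjhhojhhohojh in place — ho jh jh ho jh ho ho jh jh ho ho jh ho jh jh ho — and concatenate.

hojhjhhojhhohojhjhhohojhhojhjhho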